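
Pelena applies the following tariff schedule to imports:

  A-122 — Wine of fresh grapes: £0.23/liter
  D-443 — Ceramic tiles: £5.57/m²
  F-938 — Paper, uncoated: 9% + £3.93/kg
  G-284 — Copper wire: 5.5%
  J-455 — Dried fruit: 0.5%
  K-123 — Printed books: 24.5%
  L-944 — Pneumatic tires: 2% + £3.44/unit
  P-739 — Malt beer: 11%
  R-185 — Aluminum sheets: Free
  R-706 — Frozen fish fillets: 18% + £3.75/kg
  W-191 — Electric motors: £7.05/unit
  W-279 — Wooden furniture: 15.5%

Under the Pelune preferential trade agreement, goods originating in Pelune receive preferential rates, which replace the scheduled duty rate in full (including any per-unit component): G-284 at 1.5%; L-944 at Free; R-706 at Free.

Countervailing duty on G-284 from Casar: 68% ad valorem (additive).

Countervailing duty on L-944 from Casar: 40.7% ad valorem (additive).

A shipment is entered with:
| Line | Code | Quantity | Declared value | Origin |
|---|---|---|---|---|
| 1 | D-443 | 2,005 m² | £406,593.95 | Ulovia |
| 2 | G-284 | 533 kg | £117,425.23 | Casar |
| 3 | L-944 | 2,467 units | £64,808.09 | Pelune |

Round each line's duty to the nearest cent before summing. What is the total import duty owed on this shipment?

£97,475.39

Line 1 (D-443, Ulovia, 2,005 m², £406,593.95):
Base rate for D-443 is £5.57/m².
Duty = 2,005 × £5.57 = £11,167.85.
Line 2 (G-284, Casar, 533 kg, £117,425.23):
Base rate for G-284 is 5.5%.
G-284 has an FTA preferential rate, but origin Casar is not Pelune; base rate stands.
Additional duty on G-284 from Casar: +68%. Applied ad valorem rate: 5.5% + 68% = 73.5%.
Duty = £117,425.23 × 73.5% = £86,307.54.
Line 3 (L-944, Pelune, 2,467 units, £64,808.09):
Base rate for L-944 is 2% + £3.44/unit.
Origin Pelune qualifies under the Pelena–Pelune agreement and L-944 is covered: preferential rate Free applies instead.
The additional-duty order on L-944 targets Casar, not Pelune; it does not apply.
Duty = £64,808.09 × 0% = £0.00.
Total = £11,167.85 + £86,307.54 + £0.00 = £97,475.39.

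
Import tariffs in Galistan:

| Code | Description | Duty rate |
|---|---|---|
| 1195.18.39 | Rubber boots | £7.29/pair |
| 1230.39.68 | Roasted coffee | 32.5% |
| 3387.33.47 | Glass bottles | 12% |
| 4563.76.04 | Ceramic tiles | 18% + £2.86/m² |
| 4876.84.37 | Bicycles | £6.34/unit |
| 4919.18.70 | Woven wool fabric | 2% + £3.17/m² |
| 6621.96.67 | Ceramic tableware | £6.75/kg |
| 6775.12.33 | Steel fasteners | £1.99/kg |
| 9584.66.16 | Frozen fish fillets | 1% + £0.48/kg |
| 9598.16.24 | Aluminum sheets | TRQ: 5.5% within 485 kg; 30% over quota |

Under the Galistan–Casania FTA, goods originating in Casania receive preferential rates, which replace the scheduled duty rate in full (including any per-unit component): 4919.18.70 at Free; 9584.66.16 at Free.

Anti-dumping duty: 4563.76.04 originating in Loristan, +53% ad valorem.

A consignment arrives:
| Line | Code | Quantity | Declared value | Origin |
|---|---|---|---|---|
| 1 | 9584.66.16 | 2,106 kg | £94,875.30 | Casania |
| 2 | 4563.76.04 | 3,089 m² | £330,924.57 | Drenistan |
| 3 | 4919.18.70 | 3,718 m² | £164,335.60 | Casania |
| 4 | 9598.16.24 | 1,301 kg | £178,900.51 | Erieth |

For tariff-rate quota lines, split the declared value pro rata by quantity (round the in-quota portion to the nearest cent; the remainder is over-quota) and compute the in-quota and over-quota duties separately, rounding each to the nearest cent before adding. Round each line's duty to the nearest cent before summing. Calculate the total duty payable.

£105,731.49

Line 1 (9584.66.16, Casania, 2,106 kg, £94,875.30):
Base rate for 9584.66.16 is 1% + £0.48/kg.
Origin Casania qualifies under the Galistan–Casania agreement and 9584.66.16 is covered: preferential rate Free applies instead.
Duty = £94,875.30 × 0% = £0.00.
Line 2 (4563.76.04, Drenistan, 3,089 m², £330,924.57):
Base rate for 4563.76.04 is 18% + £2.86/m².
The additional-duty order on 4563.76.04 targets Loristan, not Drenistan; it does not apply.
Duty = £330,924.57 × 18% + 3,089 × £2.86 = £68,400.96.
Line 3 (4919.18.70, Casania, 3,718 m², £164,335.60):
Base rate for 4919.18.70 is 2% + £3.17/m².
Origin Casania qualifies under the Galistan–Casania agreement and 4919.18.70 is covered: preferential rate Free applies instead.
Duty = £164,335.60 × 0% = £0.00.
Line 4 (9598.16.24, Erieth, 1,301 kg, £178,900.51):
Code 9598.16.24 is under a tariff-rate quota (threshold 485 kg). In-quota: 485 kg at 5.5%; over-quota: 816 kg at 30%.
Pro-rata value split: in-quota = £178,900.51 × 485/1,301 = £66,692.35; over-quota = £178,900.51 − £66,692.35 = £112,208.16.
In-quota duty = £66,692.35 × 5.5% = £3,668.08. Over-quota duty = £112,208.16 × 30% = £33,662.45.
Line duty = £3,668.08 + £33,662.45 = £37,330.53.
Total = £0.00 + £68,400.96 + £0.00 + £37,330.53 = £105,731.49.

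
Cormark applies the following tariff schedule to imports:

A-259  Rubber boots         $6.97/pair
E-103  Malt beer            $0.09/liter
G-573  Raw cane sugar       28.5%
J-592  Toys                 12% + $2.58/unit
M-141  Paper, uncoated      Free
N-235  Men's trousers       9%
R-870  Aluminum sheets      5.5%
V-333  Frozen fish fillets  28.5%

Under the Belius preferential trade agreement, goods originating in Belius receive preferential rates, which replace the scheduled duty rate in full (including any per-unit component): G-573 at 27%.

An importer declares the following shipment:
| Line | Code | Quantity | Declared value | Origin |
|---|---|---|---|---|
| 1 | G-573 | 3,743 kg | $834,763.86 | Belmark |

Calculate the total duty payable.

$237,907.70

Line 1 (G-573, Belmark, 3,743 kg, $834,763.86):
Base rate for G-573 is 28.5%.
G-573 has an FTA preferential rate, but origin Belmark is not Belius; base rate stands.
Duty = $834,763.86 × 28.5% = $237,907.70.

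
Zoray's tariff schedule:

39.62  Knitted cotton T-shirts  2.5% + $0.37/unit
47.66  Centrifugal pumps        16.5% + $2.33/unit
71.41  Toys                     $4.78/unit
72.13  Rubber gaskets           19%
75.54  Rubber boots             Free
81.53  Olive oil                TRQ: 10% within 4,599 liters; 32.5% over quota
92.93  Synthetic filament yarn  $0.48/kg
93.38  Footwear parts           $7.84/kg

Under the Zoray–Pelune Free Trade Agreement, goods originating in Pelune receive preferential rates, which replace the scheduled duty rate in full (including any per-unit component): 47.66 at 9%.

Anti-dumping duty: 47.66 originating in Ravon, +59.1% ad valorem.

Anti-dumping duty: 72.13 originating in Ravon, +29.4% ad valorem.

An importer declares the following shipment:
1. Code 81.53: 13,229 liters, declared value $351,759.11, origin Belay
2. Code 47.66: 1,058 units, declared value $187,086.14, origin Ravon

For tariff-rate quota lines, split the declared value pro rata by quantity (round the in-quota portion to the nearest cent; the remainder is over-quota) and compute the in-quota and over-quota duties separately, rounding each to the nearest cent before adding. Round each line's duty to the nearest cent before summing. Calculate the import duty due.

$230,709.30

Line 1 (81.53, Belay, 13,229 liters, $351,759.11):
Code 81.53 is under a tariff-rate quota (threshold 4,599 liters). In-quota: 4,599 liters at 10%; over-quota: 8,630 liters at 32.5%.
Pro-rata value split: in-quota = $351,759.11 × 4,599/13,229 = $122,287.41; over-quota = $351,759.11 − $122,287.41 = $229,471.70.
In-quota duty = $122,287.41 × 10% = $12,228.74. Over-quota duty = $229,471.70 × 32.5% = $74,578.30.
Line duty = $12,228.74 + $74,578.30 = $86,807.04.
Line 2 (47.66, Ravon, 1,058 units, $187,086.14):
Base rate for 47.66 is 16.5% + $2.33/unit.
47.66 has an FTA preferential rate, but origin Ravon is not Pelune; base rate stands.
Additional duty on 47.66 from Ravon: +59.1%. Applied ad valorem rate: 16.5% + 59.1% = 75.6%.
Duty = $187,086.14 × 75.6% + 1,058 × $2.33 = $143,902.26.
Total = $86,807.04 + $143,902.26 = $230,709.30.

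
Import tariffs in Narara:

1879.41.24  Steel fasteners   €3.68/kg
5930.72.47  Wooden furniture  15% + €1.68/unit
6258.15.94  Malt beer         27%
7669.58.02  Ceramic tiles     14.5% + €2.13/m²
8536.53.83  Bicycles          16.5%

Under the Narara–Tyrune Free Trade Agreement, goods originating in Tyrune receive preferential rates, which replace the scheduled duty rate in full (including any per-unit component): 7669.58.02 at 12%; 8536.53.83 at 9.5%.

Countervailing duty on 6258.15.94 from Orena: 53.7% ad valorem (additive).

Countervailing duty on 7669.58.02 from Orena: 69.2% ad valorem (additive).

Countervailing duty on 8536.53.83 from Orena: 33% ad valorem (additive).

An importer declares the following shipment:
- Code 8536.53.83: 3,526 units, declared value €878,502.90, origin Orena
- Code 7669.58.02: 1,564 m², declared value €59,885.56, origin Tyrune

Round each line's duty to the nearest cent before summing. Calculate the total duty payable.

€442,045.21

Line 1 (8536.53.83, Orena, 3,526 units, €878,502.90):
Base rate for 8536.53.83 is 16.5%.
8536.53.83 has an FTA preferential rate, but origin Orena is not Tyrune; base rate stands.
Additional duty on 8536.53.83 from Orena: +33%. Applied ad valorem rate: 16.5% + 33% = 49.5%.
Duty = €878,502.90 × 49.5% = €434,858.94.
Line 2 (7669.58.02, Tyrune, 1,564 m², €59,885.56):
Base rate for 7669.58.02 is 14.5% + €2.13/m².
Origin Tyrune qualifies under the Narara–Tyrune agreement and 7669.58.02 is covered: preferential rate 12% applies instead.
The additional-duty order on 7669.58.02 targets Orena, not Tyrune; it does not apply.
Duty = €59,885.56 × 12% = €7,186.27.
Total = €434,858.94 + €7,186.27 = €442,045.21.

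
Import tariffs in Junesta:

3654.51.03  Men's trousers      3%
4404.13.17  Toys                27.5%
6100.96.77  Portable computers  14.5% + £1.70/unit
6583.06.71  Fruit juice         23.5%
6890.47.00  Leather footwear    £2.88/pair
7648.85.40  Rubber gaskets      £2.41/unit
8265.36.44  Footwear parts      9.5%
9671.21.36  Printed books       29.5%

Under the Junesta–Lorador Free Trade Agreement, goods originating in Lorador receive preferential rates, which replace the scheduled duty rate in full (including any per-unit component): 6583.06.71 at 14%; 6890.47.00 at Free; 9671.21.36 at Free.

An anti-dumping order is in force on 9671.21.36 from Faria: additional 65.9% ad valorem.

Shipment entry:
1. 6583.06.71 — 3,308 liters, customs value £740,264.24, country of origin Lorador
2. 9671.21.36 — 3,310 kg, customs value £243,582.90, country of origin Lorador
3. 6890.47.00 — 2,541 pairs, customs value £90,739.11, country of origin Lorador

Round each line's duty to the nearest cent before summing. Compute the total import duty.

Line 1 (6583.06.71, Lorador, 3,308 liters, £740,264.24):
Base rate for 6583.06.71 is 23.5%.
Origin Lorador qualifies under the Junesta–Lorador agreement and 6583.06.71 is covered: preferential rate 14% applies instead.
Duty = £740,264.24 × 14% = £103,636.99.
Line 2 (9671.21.36, Lorador, 3,310 kg, £243,582.90):
Base rate for 9671.21.36 is 29.5%.
Origin Lorador qualifies under the Junesta–Lorador agreement and 9671.21.36 is covered: preferential rate Free applies instead.
The additional-duty order on 9671.21.36 targets Faria, not Lorador; it does not apply.
Duty = £243,582.90 × 0% = £0.00.
Line 3 (6890.47.00, Lorador, 2,541 pairs, £90,739.11):
Base rate for 6890.47.00 is £2.88/pair.
Origin Lorador qualifies under the Junesta–Lorador agreement and 6890.47.00 is covered: preferential rate Free applies instead.
Duty = £90,739.11 × 0% = £0.00.
Total = £103,636.99 + £0.00 + £0.00 = £103,636.99.

£103,636.99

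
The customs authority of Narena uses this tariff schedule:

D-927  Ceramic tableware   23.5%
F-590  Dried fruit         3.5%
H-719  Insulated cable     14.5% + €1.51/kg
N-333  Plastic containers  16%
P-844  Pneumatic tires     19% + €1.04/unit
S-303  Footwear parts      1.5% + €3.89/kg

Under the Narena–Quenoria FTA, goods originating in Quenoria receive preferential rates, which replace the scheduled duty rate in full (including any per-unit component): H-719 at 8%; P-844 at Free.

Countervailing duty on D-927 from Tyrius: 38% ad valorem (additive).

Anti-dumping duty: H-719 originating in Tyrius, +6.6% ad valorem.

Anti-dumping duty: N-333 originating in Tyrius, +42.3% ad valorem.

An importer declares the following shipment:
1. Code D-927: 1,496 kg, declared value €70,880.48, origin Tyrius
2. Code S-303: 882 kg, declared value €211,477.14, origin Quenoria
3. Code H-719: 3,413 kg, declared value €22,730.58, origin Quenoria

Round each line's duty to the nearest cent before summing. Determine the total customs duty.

€52,013.09

Line 1 (D-927, Tyrius, 1,496 kg, €70,880.48):
Base rate for D-927 is 23.5%.
Additional duty on D-927 from Tyrius: +38%. Applied ad valorem rate: 23.5% + 38% = 61.5%.
Duty = €70,880.48 × 61.5% = €43,591.50.
Line 2 (S-303, Quenoria, 882 kg, €211,477.14):
Base rate for S-303 is 1.5% + €3.89/kg.
Origin Quenoria is the FTA partner but S-303 is not on the preference list; base rate stands.
Duty = €211,477.14 × 1.5% + 882 × €3.89 = €6,603.14.
Line 3 (H-719, Quenoria, 3,413 kg, €22,730.58):
Base rate for H-719 is 14.5% + €1.51/kg.
Origin Quenoria qualifies under the Narena–Quenoria agreement and H-719 is covered: preferential rate 8% applies instead.
The additional-duty order on H-719 targets Tyrius, not Quenoria; it does not apply.
Duty = €22,730.58 × 8% = €1,818.45.
Total = €43,591.50 + €6,603.14 + €1,818.45 = €52,013.09.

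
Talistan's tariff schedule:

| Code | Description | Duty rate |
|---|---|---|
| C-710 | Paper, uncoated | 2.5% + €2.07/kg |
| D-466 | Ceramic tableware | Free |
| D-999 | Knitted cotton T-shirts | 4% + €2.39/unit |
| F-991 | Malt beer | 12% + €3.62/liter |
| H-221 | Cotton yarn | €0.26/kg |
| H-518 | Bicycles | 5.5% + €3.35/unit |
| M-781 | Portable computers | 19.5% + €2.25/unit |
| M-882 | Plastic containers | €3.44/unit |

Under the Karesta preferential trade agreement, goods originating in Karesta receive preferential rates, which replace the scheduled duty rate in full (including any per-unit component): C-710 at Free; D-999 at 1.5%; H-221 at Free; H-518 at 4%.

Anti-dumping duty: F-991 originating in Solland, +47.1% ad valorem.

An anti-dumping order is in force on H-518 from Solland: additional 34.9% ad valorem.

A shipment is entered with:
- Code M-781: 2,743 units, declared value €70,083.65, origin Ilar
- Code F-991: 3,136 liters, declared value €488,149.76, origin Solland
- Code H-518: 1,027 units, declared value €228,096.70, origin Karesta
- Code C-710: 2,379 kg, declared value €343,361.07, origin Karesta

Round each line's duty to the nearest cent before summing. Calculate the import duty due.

Line 1 (M-781, Ilar, 2,743 units, €70,083.65):
Base rate for M-781 is 19.5% + €2.25/unit.
Duty = €70,083.65 × 19.5% + 2,743 × €2.25 = €19,838.06.
Line 2 (F-991, Solland, 3,136 liters, €488,149.76):
Base rate for F-991 is 12% + €3.62/liter.
Additional duty on F-991 from Solland: +47.1%. Applied ad valorem rate: 12% + 47.1% = 59.1%.
Duty = €488,149.76 × 59.1% + 3,136 × €3.62 = €299,848.83.
Line 3 (H-518, Karesta, 1,027 units, €228,096.70):
Base rate for H-518 is 5.5% + €3.35/unit.
Origin Karesta qualifies under the Talistan–Karesta agreement and H-518 is covered: preferential rate 4% applies instead.
The additional-duty order on H-518 targets Solland, not Karesta; it does not apply.
Duty = €228,096.70 × 4% = €9,123.87.
Line 4 (C-710, Karesta, 2,379 kg, €343,361.07):
Base rate for C-710 is 2.5% + €2.07/kg.
Origin Karesta qualifies under the Talistan–Karesta agreement and C-710 is covered: preferential rate Free applies instead.
Duty = €343,361.07 × 0% = €0.00.
Total = €19,838.06 + €299,848.83 + €9,123.87 + €0.00 = €328,810.76.

€328,810.76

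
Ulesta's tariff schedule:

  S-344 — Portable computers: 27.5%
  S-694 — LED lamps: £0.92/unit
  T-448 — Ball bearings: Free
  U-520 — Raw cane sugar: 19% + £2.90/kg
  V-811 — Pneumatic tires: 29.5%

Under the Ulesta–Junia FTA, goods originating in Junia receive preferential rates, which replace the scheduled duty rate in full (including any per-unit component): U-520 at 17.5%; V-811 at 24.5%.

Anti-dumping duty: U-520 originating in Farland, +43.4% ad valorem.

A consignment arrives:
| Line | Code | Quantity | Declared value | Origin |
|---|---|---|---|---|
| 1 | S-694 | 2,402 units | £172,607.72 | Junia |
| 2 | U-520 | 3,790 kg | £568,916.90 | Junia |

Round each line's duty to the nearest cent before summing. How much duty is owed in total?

Line 1 (S-694, Junia, 2,402 units, £172,607.72):
Base rate for S-694 is £0.92/unit.
Origin Junia is the FTA partner but S-694 is not on the preference list; base rate stands.
Duty = 2,402 × £0.92 = £2,209.84.
Line 2 (U-520, Junia, 3,790 kg, £568,916.90):
Base rate for U-520 is 19% + £2.90/kg.
Origin Junia qualifies under the Ulesta–Junia agreement and U-520 is covered: preferential rate 17.5% applies instead.
The additional-duty order on U-520 targets Farland, not Junia; it does not apply.
Duty = £568,916.90 × 17.5% = £99,560.46.
Total = £2,209.84 + £99,560.46 = £101,770.30.

£101,770.30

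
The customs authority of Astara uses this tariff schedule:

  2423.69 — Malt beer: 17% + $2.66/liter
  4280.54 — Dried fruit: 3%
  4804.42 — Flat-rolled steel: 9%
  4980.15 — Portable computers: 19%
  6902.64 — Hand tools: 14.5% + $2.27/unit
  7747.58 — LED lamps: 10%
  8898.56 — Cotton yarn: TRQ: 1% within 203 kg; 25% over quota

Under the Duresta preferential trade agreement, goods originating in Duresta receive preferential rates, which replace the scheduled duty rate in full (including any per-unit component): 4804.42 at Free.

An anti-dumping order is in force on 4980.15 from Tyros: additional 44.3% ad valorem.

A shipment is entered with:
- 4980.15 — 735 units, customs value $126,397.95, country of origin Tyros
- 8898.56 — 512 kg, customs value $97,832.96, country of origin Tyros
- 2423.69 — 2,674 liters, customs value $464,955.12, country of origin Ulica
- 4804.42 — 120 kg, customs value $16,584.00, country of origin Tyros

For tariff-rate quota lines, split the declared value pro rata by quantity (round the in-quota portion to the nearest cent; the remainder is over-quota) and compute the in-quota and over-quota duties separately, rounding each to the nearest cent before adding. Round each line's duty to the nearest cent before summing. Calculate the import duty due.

Line 1 (4980.15, Tyros, 735 units, $126,397.95):
Base rate for 4980.15 is 19%.
Additional duty on 4980.15 from Tyros: +44.3%. Applied ad valorem rate: 19% + 44.3% = 63.3%.
Duty = $126,397.95 × 63.3% = $80,009.90.
Line 2 (8898.56, Tyros, 512 kg, $97,832.96):
Code 8898.56 is under a tariff-rate quota (threshold 203 kg). In-quota: 203 kg at 1%; over-quota: 309 kg at 25%.
Pro-rata value split: in-quota = $97,832.96 × 203/512 = $38,789.24; over-quota = $97,832.96 − $38,789.24 = $59,043.72.
In-quota duty = $38,789.24 × 1% = $387.89. Over-quota duty = $59,043.72 × 25% = $14,760.93.
Line duty = $387.89 + $14,760.93 = $15,148.82.
Line 3 (2423.69, Ulica, 2,674 liters, $464,955.12):
Base rate for 2423.69 is 17% + $2.66/liter.
Duty = $464,955.12 × 17% + 2,674 × $2.66 = $86,155.21.
Line 4 (4804.42, Tyros, 120 kg, $16,584.00):
Base rate for 4804.42 is 9%.
4804.42 has an FTA preferential rate, but origin Tyros is not Duresta; base rate stands.
Duty = $16,584.00 × 9% = $1,492.56.
Total = $80,009.90 + $15,148.82 + $86,155.21 + $1,492.56 = $182,806.49.

$182,806.49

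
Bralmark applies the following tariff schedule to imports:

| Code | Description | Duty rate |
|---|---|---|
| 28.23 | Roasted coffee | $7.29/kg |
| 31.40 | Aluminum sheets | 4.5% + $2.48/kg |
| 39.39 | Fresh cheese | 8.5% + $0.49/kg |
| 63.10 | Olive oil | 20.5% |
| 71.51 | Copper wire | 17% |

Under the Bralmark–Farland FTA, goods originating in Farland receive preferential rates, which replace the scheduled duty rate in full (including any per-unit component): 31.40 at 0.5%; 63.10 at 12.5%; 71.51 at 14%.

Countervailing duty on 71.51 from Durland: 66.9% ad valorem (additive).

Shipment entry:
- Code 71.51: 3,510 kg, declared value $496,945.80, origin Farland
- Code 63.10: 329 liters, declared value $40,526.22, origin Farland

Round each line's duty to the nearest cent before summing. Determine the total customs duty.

Line 1 (71.51, Farland, 3,510 kg, $496,945.80):
Base rate for 71.51 is 17%.
Origin Farland qualifies under the Bralmark–Farland agreement and 71.51 is covered: preferential rate 14% applies instead.
The additional-duty order on 71.51 targets Durland, not Farland; it does not apply.
Duty = $496,945.80 × 14% = $69,572.41.
Line 2 (63.10, Farland, 329 liters, $40,526.22):
Base rate for 63.10 is 20.5%.
Origin Farland qualifies under the Bralmark–Farland agreement and 63.10 is covered: preferential rate 12.5% applies instead.
Duty = $40,526.22 × 12.5% = $5,065.78.
Total = $69,572.41 + $5,065.78 = $74,638.19.

$74,638.19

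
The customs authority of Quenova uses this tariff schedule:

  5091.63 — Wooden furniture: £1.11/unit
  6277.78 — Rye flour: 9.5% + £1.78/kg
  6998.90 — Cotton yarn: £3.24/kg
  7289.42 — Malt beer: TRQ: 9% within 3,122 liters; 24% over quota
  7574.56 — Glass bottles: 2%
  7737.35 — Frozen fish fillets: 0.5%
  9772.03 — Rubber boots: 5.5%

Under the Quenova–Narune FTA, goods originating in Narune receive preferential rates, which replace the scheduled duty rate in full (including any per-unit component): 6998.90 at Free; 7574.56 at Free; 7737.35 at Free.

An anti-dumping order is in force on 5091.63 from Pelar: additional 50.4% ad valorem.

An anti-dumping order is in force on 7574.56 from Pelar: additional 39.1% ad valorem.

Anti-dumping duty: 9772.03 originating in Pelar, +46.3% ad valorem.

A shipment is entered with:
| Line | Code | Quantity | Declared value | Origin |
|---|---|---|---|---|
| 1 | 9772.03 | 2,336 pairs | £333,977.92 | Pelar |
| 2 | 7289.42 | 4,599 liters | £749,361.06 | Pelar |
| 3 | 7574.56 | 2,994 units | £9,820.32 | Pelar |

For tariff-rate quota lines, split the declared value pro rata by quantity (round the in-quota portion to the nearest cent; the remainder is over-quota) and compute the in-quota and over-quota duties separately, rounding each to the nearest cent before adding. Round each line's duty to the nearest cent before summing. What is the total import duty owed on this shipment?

Line 1 (9772.03, Pelar, 2,336 pairs, £333,977.92):
Base rate for 9772.03 is 5.5%.
Additional duty on 9772.03 from Pelar: +46.3%. Applied ad valorem rate: 5.5% + 46.3% = 51.8%.
Duty = £333,977.92 × 51.8% = £173,000.56.
Line 2 (7289.42, Pelar, 4,599 liters, £749,361.06):
Code 7289.42 is under a tariff-rate quota (threshold 3,122 liters). In-quota: 3,122 liters at 9%; over-quota: 1,477 liters at 24%.
Pro-rata value split: in-quota = £749,361.06 × 3,122/4,599 = £508,698.68; over-quota = £749,361.06 − £508,698.68 = £240,662.38.
In-quota duty = £508,698.68 × 9% = £45,782.88. Over-quota duty = £240,662.38 × 24% = £57,758.97.
Line duty = £45,782.88 + £57,758.97 = £103,541.85.
Line 3 (7574.56, Pelar, 2,994 units, £9,820.32):
Base rate for 7574.56 is 2%.
7574.56 has an FTA preferential rate, but origin Pelar is not Narune; base rate stands.
Additional duty on 7574.56 from Pelar: +39.1%. Applied ad valorem rate: 2% + 39.1% = 41.1%.
Duty = £9,820.32 × 41.1% = £4,036.15.
Total = £173,000.56 + £103,541.85 + £4,036.15 = £280,578.56.

£280,578.56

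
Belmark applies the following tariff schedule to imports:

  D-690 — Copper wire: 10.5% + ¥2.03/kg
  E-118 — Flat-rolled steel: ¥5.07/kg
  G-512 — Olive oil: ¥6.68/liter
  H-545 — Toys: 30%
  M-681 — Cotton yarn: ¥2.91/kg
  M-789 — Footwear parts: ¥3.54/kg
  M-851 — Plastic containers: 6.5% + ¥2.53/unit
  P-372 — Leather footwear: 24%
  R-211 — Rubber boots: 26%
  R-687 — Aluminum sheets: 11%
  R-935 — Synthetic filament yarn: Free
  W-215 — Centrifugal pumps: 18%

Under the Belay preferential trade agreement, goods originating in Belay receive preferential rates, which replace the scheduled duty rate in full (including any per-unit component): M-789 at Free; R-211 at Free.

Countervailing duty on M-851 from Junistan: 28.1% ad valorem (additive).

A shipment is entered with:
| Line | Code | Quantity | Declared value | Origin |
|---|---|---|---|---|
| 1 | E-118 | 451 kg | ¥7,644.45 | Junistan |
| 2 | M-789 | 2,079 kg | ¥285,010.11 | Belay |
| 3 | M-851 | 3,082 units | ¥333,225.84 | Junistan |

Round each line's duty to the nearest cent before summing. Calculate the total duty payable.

Line 1 (E-118, Junistan, 451 kg, ¥7,644.45):
Base rate for E-118 is ¥5.07/kg.
Duty = 451 × ¥5.07 = ¥2,286.57.
Line 2 (M-789, Belay, 2,079 kg, ¥285,010.11):
Base rate for M-789 is ¥3.54/kg.
Origin Belay qualifies under the Belmark–Belay agreement and M-789 is covered: preferential rate Free applies instead.
Duty = ¥285,010.11 × 0% = ¥0.00.
Line 3 (M-851, Junistan, 3,082 units, ¥333,225.84):
Base rate for M-851 is 6.5% + ¥2.53/unit.
Additional duty on M-851 from Junistan: +28.1%. Applied ad valorem rate: 6.5% + 28.1% = 34.6%.
Duty = ¥333,225.84 × 34.6% + 3,082 × ¥2.53 = ¥123,093.60.
Total = ¥2,286.57 + ¥0.00 + ¥123,093.60 = ¥125,380.17.

¥125,380.17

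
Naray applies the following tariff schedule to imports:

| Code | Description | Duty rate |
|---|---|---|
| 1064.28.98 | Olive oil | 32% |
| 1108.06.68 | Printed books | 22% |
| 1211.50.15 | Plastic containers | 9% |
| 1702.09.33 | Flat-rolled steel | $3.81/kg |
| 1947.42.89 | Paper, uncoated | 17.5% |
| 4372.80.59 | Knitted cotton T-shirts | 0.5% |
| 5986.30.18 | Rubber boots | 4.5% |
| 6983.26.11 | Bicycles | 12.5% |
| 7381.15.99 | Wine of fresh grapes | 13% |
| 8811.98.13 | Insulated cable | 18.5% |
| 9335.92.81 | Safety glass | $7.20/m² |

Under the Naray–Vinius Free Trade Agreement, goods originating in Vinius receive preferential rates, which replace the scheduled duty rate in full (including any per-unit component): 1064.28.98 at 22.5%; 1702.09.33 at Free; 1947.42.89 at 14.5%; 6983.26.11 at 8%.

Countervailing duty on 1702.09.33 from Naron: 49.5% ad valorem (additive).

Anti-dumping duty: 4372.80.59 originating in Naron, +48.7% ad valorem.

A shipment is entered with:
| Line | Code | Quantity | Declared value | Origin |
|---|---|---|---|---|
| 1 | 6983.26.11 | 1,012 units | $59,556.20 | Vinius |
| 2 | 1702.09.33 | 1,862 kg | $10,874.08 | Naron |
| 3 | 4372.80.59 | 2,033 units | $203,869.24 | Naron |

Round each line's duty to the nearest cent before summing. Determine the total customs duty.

Line 1 (6983.26.11, Vinius, 1,012 units, $59,556.20):
Base rate for 6983.26.11 is 12.5%.
Origin Vinius qualifies under the Naray–Vinius agreement and 6983.26.11 is covered: preferential rate 8% applies instead.
Duty = $59,556.20 × 8% = $4,764.50.
Line 2 (1702.09.33, Naron, 1,862 kg, $10,874.08):
Base rate for 1702.09.33 is $3.81/kg.
1702.09.33 has an FTA preferential rate, but origin Naron is not Vinius; base rate stands.
Additional duty on 1702.09.33 from Naron: +49.5% ad valorem. Applied ad valorem rate = 49.5%.
Duty = $10,874.08 × 49.5% + 1,862 × $3.81 = $12,476.89.
Line 3 (4372.80.59, Naron, 2,033 units, $203,869.24):
Base rate for 4372.80.59 is 0.5%.
Additional duty on 4372.80.59 from Naron: +48.7%. Applied ad valorem rate: 0.5% + 48.7% = 49.2%.
Duty = $203,869.24 × 49.2% = $100,303.67.
Total = $4,764.50 + $12,476.89 + $100,303.67 = $117,545.06.

$117,545.06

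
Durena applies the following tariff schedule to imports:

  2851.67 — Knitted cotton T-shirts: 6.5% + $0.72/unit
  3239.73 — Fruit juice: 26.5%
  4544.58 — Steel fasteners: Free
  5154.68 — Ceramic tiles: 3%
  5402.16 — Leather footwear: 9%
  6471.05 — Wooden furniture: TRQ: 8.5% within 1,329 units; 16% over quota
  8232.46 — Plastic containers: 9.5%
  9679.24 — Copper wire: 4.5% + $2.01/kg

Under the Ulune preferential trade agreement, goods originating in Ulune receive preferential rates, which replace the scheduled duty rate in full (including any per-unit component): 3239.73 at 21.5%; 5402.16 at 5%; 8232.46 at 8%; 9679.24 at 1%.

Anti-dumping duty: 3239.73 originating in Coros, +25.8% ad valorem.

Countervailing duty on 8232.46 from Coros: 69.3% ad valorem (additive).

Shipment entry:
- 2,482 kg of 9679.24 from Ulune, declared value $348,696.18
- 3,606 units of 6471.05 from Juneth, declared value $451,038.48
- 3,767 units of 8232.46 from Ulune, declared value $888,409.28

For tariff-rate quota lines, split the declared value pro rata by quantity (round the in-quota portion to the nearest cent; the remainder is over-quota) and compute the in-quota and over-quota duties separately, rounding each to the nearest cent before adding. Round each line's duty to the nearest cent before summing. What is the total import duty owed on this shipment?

Line 1 (9679.24, Ulune, 2,482 kg, $348,696.18):
Base rate for 9679.24 is 4.5% + $2.01/kg.
Origin Ulune qualifies under the Durena–Ulune agreement and 9679.24 is covered: preferential rate 1% applies instead.
Duty = $348,696.18 × 1% = $3,486.96.
Line 2 (6471.05, Juneth, 3,606 units, $451,038.48):
Code 6471.05 is under a tariff-rate quota (threshold 1,329 units). In-quota: 1,329 units at 8.5%; over-quota: 2,277 units at 16%.
Pro-rata value split: in-quota = $451,038.48 × 1,329/3,606 = $166,231.32; over-quota = $451,038.48 − $166,231.32 = $284,807.16.
In-quota duty = $166,231.32 × 8.5% = $14,129.66. Over-quota duty = $284,807.16 × 16% = $45,569.15.
Line duty = $14,129.66 + $45,569.15 = $59,698.81.
Line 3 (8232.46, Ulune, 3,767 units, $888,409.28):
Base rate for 8232.46 is 9.5%.
Origin Ulune qualifies under the Durena–Ulune agreement and 8232.46 is covered: preferential rate 8% applies instead.
The additional-duty order on 8232.46 targets Coros, not Ulune; it does not apply.
Duty = $888,409.28 × 8% = $71,072.74.
Total = $3,486.96 + $59,698.81 + $71,072.74 = $134,258.51.

$134,258.51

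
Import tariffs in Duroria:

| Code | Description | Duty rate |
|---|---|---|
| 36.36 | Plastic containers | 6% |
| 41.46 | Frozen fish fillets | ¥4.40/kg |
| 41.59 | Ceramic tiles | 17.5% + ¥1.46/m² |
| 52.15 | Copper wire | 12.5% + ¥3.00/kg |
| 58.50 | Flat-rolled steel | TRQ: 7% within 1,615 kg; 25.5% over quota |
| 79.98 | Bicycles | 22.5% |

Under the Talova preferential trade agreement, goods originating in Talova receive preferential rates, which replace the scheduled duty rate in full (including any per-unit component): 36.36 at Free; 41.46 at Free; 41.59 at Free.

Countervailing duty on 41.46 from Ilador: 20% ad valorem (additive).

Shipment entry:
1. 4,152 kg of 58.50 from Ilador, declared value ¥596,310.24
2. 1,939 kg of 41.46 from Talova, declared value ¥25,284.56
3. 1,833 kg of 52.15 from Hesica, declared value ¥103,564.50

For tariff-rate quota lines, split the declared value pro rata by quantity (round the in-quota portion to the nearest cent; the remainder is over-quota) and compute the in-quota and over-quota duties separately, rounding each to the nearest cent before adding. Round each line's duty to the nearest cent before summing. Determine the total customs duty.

¥127,593.60

Line 1 (58.50, Ilador, 4,152 kg, ¥596,310.24):
Code 58.50 is under a tariff-rate quota (threshold 1,615 kg). In-quota: 1,615 kg at 7%; over-quota: 2,537 kg at 25.5%.
Pro-rata value split: in-quota = ¥596,310.24 × 1,615/4,152 = ¥231,946.30; over-quota = ¥596,310.24 − ¥231,946.30 = ¥364,363.94.
In-quota duty = ¥231,946.30 × 7% = ¥16,236.24. Over-quota duty = ¥364,363.94 × 25.5% = ¥92,912.80.
Line duty = ¥16,236.24 + ¥92,912.80 = ¥109,149.04.
Line 2 (41.46, Talova, 1,939 kg, ¥25,284.56):
Base rate for 41.46 is ¥4.40/kg.
Origin Talova qualifies under the Duroria–Talova agreement and 41.46 is covered: preferential rate Free applies instead.
The additional-duty order on 41.46 targets Ilador, not Talova; it does not apply.
Duty = ¥25,284.56 × 0% = ¥0.00.
Line 3 (52.15, Hesica, 1,833 kg, ¥103,564.50):
Base rate for 52.15 is 12.5% + ¥3.00/kg.
Duty = ¥103,564.50 × 12.5% + 1,833 × ¥3.00 = ¥18,444.56.
Total = ¥109,149.04 + ¥0.00 + ¥18,444.56 = ¥127,593.60.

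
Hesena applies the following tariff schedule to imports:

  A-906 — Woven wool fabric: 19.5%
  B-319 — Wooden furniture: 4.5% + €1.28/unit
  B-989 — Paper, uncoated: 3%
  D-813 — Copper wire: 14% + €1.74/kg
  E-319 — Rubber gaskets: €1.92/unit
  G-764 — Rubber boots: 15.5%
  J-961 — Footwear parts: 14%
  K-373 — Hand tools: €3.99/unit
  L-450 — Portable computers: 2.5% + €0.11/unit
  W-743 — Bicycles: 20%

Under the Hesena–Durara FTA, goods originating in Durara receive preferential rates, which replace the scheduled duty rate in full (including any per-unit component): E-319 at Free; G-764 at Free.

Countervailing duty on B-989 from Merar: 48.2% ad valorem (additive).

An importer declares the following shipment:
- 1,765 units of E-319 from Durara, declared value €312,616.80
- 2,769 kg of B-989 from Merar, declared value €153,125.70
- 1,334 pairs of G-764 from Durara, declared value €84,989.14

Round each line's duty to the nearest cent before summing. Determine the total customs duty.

€78,400.36

Line 1 (E-319, Durara, 1,765 units, €312,616.80):
Base rate for E-319 is €1.92/unit.
Origin Durara qualifies under the Hesena–Durara agreement and E-319 is covered: preferential rate Free applies instead.
Duty = €312,616.80 × 0% = €0.00.
Line 2 (B-989, Merar, 2,769 kg, €153,125.70):
Base rate for B-989 is 3%.
Additional duty on B-989 from Merar: +48.2%. Applied ad valorem rate: 3% + 48.2% = 51.2%.
Duty = €153,125.70 × 51.2% = €78,400.36.
Line 3 (G-764, Durara, 1,334 pairs, €84,989.14):
Base rate for G-764 is 15.5%.
Origin Durara qualifies under the Hesena–Durara agreement and G-764 is covered: preferential rate Free applies instead.
Duty = €84,989.14 × 0% = €0.00.
Total = €0.00 + €78,400.36 + €0.00 = €78,400.36.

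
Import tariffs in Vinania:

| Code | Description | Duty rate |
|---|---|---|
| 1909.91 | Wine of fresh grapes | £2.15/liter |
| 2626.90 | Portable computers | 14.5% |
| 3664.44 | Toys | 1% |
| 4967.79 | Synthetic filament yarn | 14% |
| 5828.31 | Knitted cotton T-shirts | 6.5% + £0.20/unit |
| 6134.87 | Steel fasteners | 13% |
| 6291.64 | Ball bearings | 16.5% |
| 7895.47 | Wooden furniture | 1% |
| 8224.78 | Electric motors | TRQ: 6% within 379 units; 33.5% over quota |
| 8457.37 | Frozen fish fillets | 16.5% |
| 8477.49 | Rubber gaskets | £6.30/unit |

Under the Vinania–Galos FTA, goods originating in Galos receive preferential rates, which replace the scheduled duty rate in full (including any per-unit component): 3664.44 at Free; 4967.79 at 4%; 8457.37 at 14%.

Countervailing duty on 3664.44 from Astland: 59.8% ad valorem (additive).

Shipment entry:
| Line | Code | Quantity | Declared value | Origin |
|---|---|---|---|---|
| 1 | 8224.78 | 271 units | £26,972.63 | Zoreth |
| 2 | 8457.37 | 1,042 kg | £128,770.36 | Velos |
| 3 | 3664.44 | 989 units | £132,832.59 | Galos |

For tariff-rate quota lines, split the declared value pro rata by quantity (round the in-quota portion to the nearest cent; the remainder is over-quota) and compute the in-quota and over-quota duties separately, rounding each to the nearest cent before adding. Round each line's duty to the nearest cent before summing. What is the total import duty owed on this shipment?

£22,865.47

Line 1 (8224.78, Zoreth, 271 units, £26,972.63):
Code 8224.78 is under a tariff-rate quota (threshold 379 units). Quantity 271 units is within the quota, so the in-quota rate 6% applies to the full value.
Duty = £26,972.63 × 6% = £1,618.36.
Line 2 (8457.37, Velos, 1,042 kg, £128,770.36):
Base rate for 8457.37 is 16.5%.
8457.37 has an FTA preferential rate, but origin Velos is not Galos; base rate stands.
Duty = £128,770.36 × 16.5% = £21,247.11.
Line 3 (3664.44, Galos, 989 units, £132,832.59):
Base rate for 3664.44 is 1%.
Origin Galos qualifies under the Vinania–Galos agreement and 3664.44 is covered: preferential rate Free applies instead.
The additional-duty order on 3664.44 targets Astland, not Galos; it does not apply.
Duty = £132,832.59 × 0% = £0.00.
Total = £1,618.36 + £21,247.11 + £0.00 = £22,865.47.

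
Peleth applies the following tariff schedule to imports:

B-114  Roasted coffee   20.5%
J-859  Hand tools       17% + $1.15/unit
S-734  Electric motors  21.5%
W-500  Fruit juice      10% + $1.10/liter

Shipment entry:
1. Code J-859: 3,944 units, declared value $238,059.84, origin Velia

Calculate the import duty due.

$45,005.77

Line 1 (J-859, Velia, 3,944 units, $238,059.84):
Base rate for J-859 is 17% + $1.15/unit.
Duty = $238,059.84 × 17% + 3,944 × $1.15 = $45,005.77.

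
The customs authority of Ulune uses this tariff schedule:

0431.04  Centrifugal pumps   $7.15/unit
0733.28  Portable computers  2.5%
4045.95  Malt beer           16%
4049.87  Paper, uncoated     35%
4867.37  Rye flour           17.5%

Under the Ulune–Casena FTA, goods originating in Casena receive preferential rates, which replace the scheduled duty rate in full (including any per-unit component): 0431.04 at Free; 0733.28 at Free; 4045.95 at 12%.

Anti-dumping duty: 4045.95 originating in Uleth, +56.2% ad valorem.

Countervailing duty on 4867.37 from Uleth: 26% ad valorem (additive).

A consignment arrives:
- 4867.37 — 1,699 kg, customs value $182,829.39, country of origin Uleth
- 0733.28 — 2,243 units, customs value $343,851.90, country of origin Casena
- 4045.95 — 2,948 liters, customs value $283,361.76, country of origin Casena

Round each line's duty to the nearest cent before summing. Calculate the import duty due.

$113,534.19

Line 1 (4867.37, Uleth, 1,699 kg, $182,829.39):
Base rate for 4867.37 is 17.5%.
Additional duty on 4867.37 from Uleth: +26%. Applied ad valorem rate: 17.5% + 26% = 43.5%.
Duty = $182,829.39 × 43.5% = $79,530.78.
Line 2 (0733.28, Casena, 2,243 units, $343,851.90):
Base rate for 0733.28 is 2.5%.
Origin Casena qualifies under the Ulune–Casena agreement and 0733.28 is covered: preferential rate Free applies instead.
Duty = $343,851.90 × 0% = $0.00.
Line 3 (4045.95, Casena, 2,948 liters, $283,361.76):
Base rate for 4045.95 is 16%.
Origin Casena qualifies under the Ulune–Casena agreement and 4045.95 is covered: preferential rate 12% applies instead.
The additional-duty order on 4045.95 targets Uleth, not Casena; it does not apply.
Duty = $283,361.76 × 12% = $34,003.41.
Total = $79,530.78 + $0.00 + $34,003.41 = $113,534.19.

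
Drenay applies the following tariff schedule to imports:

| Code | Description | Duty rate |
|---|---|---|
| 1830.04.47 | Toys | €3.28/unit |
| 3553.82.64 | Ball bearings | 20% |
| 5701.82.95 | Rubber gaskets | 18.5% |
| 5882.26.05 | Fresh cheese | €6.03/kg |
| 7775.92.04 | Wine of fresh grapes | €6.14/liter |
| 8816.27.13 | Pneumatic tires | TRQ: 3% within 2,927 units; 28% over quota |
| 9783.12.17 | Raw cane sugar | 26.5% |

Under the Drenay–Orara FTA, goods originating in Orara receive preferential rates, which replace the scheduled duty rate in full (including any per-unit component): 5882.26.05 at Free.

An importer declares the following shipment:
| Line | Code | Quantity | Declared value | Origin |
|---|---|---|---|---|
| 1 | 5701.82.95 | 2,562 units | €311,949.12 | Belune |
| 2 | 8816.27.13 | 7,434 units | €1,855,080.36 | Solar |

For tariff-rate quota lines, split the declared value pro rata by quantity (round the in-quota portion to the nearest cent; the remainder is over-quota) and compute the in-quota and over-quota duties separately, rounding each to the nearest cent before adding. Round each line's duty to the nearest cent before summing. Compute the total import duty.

Line 1 (5701.82.95, Belune, 2,562 units, €311,949.12):
Base rate for 5701.82.95 is 18.5%.
Duty = €311,949.12 × 18.5% = €57,710.59.
Line 2 (8816.27.13, Solar, 7,434 units, €1,855,080.36):
Code 8816.27.13 is under a tariff-rate quota (threshold 2,927 units). In-quota: 2,927 units at 3%; over-quota: 4,507 units at 28%.
Pro-rata value split: in-quota = €1,855,080.36 × 2,927/7,434 = €730,403.58; over-quota = €1,855,080.36 − €730,403.58 = €1,124,676.78.
In-quota duty = €730,403.58 × 3% = €21,912.11. Over-quota duty = €1,124,676.78 × 28% = €314,909.50.
Line duty = €21,912.11 + €314,909.50 = €336,821.61.
Total = €57,710.59 + €336,821.61 = €394,532.20.

€394,532.20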